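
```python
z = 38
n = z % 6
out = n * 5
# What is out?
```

Trace (tracking out):
z = 38  # -> z = 38
n = z % 6  # -> n = 2
out = n * 5  # -> out = 10

Answer: 10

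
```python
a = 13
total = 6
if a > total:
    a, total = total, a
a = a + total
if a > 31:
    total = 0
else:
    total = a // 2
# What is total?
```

Answer: 9

Derivation:
Trace (tracking total):
a = 13  # -> a = 13
total = 6  # -> total = 6
if a > total:  # condition is True
    a, total = (total, a)  # -> a = 6, total = 13
a = a + total  # -> a = 19
if a > 31:  # condition is False
else:
    total = a // 2  # -> total = 9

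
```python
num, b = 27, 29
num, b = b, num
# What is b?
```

Trace (tracking b):
num, b = (27, 29)  # -> num = 27, b = 29
num, b = (b, num)  # -> num = 29, b = 27

Answer: 27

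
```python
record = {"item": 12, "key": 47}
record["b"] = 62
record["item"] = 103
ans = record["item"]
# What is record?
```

Answer: {'item': 103, 'key': 47, 'b': 62}

Derivation:
Trace (tracking record):
record = {'item': 12, 'key': 47}  # -> record = {'item': 12, 'key': 47}
record['b'] = 62  # -> record = {'item': 12, 'key': 47, 'b': 62}
record['item'] = 103  # -> record = {'item': 103, 'key': 47, 'b': 62}
ans = record['item']  # -> ans = 103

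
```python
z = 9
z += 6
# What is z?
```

Answer: 15

Derivation:
Trace (tracking z):
z = 9  # -> z = 9
z += 6  # -> z = 15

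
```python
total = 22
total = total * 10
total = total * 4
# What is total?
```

Answer: 880

Derivation:
Trace (tracking total):
total = 22  # -> total = 22
total = total * 10  # -> total = 220
total = total * 4  # -> total = 880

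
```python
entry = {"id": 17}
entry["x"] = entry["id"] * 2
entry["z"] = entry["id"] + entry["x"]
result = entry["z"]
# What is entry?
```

Trace (tracking entry):
entry = {'id': 17}  # -> entry = {'id': 17}
entry['x'] = entry['id'] * 2  # -> entry = {'id': 17, 'x': 34}
entry['z'] = entry['id'] + entry['x']  # -> entry = {'id': 17, 'x': 34, 'z': 51}
result = entry['z']  # -> result = 51

Answer: {'id': 17, 'x': 34, 'z': 51}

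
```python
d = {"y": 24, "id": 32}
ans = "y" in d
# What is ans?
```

Answer: True

Derivation:
Trace (tracking ans):
d = {'y': 24, 'id': 32}  # -> d = {'y': 24, 'id': 32}
ans = 'y' in d  # -> ans = True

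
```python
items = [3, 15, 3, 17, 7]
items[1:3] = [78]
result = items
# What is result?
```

Trace (tracking result):
items = [3, 15, 3, 17, 7]  # -> items = [3, 15, 3, 17, 7]
items[1:3] = [78]  # -> items = [3, 78, 17, 7]
result = items  # -> result = [3, 78, 17, 7]

Answer: [3, 78, 17, 7]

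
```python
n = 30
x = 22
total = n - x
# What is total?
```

Trace (tracking total):
n = 30  # -> n = 30
x = 22  # -> x = 22
total = n - x  # -> total = 8

Answer: 8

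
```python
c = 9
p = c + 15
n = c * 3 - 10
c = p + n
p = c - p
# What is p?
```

Trace (tracking p):
c = 9  # -> c = 9
p = c + 15  # -> p = 24
n = c * 3 - 10  # -> n = 17
c = p + n  # -> c = 41
p = c - p  # -> p = 17

Answer: 17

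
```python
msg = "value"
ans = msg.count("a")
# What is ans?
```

Trace (tracking ans):
msg = 'value'  # -> msg = 'value'
ans = msg.count('a')  # -> ans = 1

Answer: 1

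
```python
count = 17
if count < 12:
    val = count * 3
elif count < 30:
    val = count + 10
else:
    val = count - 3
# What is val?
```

Answer: 27

Derivation:
Trace (tracking val):
count = 17  # -> count = 17
if count < 12:  # condition is False
elif count < 30:  # condition is True
    val = count + 10  # -> val = 27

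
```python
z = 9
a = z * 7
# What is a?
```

Trace (tracking a):
z = 9  # -> z = 9
a = z * 7  # -> a = 63

Answer: 63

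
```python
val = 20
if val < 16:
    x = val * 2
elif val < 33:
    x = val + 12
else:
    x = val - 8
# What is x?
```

Trace (tracking x):
val = 20  # -> val = 20
if val < 16:  # condition is False
elif val < 33:  # condition is True
    x = val + 12  # -> x = 32

Answer: 32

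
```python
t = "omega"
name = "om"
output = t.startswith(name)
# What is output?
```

Trace (tracking output):
t = 'omega'  # -> t = 'omega'
name = 'om'  # -> name = 'om'
output = t.startswith(name)  # -> output = True

Answer: True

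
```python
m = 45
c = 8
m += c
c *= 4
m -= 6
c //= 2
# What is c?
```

Answer: 16

Derivation:
Trace (tracking c):
m = 45  # -> m = 45
c = 8  # -> c = 8
m += c  # -> m = 53
c *= 4  # -> c = 32
m -= 6  # -> m = 47
c //= 2  # -> c = 16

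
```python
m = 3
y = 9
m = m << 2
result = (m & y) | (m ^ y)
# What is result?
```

Trace (tracking result):
m = 3  # -> m = 3
y = 9  # -> y = 9
m = m << 2  # -> m = 12
result = m & y | m ^ y  # -> result = 13

Answer: 13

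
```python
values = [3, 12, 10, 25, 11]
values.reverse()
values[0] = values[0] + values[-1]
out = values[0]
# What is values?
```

Answer: [14, 25, 10, 12, 3]

Derivation:
Trace (tracking values):
values = [3, 12, 10, 25, 11]  # -> values = [3, 12, 10, 25, 11]
values.reverse()  # -> values = [11, 25, 10, 12, 3]
values[0] = values[0] + values[-1]  # -> values = [14, 25, 10, 12, 3]
out = values[0]  # -> out = 14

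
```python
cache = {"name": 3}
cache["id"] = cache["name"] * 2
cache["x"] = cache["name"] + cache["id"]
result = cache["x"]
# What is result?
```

Answer: 9

Derivation:
Trace (tracking result):
cache = {'name': 3}  # -> cache = {'name': 3}
cache['id'] = cache['name'] * 2  # -> cache = {'name': 3, 'id': 6}
cache['x'] = cache['name'] + cache['id']  # -> cache = {'name': 3, 'id': 6, 'x': 9}
result = cache['x']  # -> result = 9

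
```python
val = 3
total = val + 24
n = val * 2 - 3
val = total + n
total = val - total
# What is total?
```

Trace (tracking total):
val = 3  # -> val = 3
total = val + 24  # -> total = 27
n = val * 2 - 3  # -> n = 3
val = total + n  # -> val = 30
total = val - total  # -> total = 3

Answer: 3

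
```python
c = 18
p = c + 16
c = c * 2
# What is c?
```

Answer: 36

Derivation:
Trace (tracking c):
c = 18  # -> c = 18
p = c + 16  # -> p = 34
c = c * 2  # -> c = 36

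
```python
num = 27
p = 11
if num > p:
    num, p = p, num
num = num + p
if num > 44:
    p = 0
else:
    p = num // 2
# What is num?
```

Trace (tracking num):
num = 27  # -> num = 27
p = 11  # -> p = 11
if num > p:  # condition is True
    num, p = (p, num)  # -> num = 11, p = 27
num = num + p  # -> num = 38
if num > 44:  # condition is False
else:
    p = num // 2  # -> p = 19

Answer: 38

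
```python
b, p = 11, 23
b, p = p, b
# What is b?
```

Trace (tracking b):
b, p = (11, 23)  # -> b = 11, p = 23
b, p = (p, b)  # -> b = 23, p = 11

Answer: 23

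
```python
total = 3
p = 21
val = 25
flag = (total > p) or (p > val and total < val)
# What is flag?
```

Answer: False

Derivation:
Trace (tracking flag):
total = 3  # -> total = 3
p = 21  # -> p = 21
val = 25  # -> val = 25
flag = total > p or (p > val and total < val)  # -> flag = False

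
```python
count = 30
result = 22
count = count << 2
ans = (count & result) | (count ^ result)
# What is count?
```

Trace (tracking count):
count = 30  # -> count = 30
result = 22  # -> result = 22
count = count << 2  # -> count = 120
ans = count & result | count ^ result  # -> ans = 126

Answer: 120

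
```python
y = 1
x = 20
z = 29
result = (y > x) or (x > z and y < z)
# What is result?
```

Answer: False

Derivation:
Trace (tracking result):
y = 1  # -> y = 1
x = 20  # -> x = 20
z = 29  # -> z = 29
result = y > x or (x > z and y < z)  # -> result = False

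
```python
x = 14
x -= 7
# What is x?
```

Answer: 7

Derivation:
Trace (tracking x):
x = 14  # -> x = 14
x -= 7  # -> x = 7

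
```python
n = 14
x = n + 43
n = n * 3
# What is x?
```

Answer: 57

Derivation:
Trace (tracking x):
n = 14  # -> n = 14
x = n + 43  # -> x = 57
n = n * 3  # -> n = 42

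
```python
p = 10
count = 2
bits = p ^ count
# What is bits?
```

Answer: 8

Derivation:
Trace (tracking bits):
p = 10  # -> p = 10
count = 2  # -> count = 2
bits = p ^ count  # -> bits = 8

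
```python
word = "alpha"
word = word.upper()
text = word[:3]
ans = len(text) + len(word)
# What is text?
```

Trace (tracking text):
word = 'alpha'  # -> word = 'alpha'
word = word.upper()  # -> word = 'ALPHA'
text = word[:3]  # -> text = 'ALP'
ans = len(text) + len(word)  # -> ans = 8

Answer: 'ALP'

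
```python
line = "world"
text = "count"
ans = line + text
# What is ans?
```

Answer: 'worldcount'

Derivation:
Trace (tracking ans):
line = 'world'  # -> line = 'world'
text = 'count'  # -> text = 'count'
ans = line + text  # -> ans = 'worldcount'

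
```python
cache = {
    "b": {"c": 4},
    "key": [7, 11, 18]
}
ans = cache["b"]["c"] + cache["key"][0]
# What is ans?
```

Trace (tracking ans):
cache = {'b': {'c': 4}, 'key': [7, 11, 18]}  # -> cache = {'b': {'c': 4}, 'key': [7, 11, 18]}
ans = cache['b']['c'] + cache['key'][0]  # -> ans = 11

Answer: 11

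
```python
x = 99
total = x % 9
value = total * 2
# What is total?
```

Trace (tracking total):
x = 99  # -> x = 99
total = x % 9  # -> total = 0
value = total * 2  # -> value = 0

Answer: 0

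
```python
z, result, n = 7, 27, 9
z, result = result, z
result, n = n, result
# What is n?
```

Answer: 7

Derivation:
Trace (tracking n):
z, result, n = (7, 27, 9)  # -> z = 7, result = 27, n = 9
z, result = (result, z)  # -> z = 27, result = 7
result, n = (n, result)  # -> result = 9, n = 7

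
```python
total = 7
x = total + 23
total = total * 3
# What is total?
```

Trace (tracking total):
total = 7  # -> total = 7
x = total + 23  # -> x = 30
total = total * 3  # -> total = 21

Answer: 21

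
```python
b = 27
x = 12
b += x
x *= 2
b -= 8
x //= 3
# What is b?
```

Answer: 31

Derivation:
Trace (tracking b):
b = 27  # -> b = 27
x = 12  # -> x = 12
b += x  # -> b = 39
x *= 2  # -> x = 24
b -= 8  # -> b = 31
x //= 3  # -> x = 8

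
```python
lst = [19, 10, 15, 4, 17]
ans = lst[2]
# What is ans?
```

Trace (tracking ans):
lst = [19, 10, 15, 4, 17]  # -> lst = [19, 10, 15, 4, 17]
ans = lst[2]  # -> ans = 15

Answer: 15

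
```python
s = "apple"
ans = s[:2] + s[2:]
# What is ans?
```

Answer: 'apple'

Derivation:
Trace (tracking ans):
s = 'apple'  # -> s = 'apple'
ans = s[:2] + s[2:]  # -> ans = 'apple'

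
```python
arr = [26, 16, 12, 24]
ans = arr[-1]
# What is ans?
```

Answer: 24

Derivation:
Trace (tracking ans):
arr = [26, 16, 12, 24]  # -> arr = [26, 16, 12, 24]
ans = arr[-1]  # -> ans = 24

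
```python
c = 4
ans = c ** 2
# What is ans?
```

Trace (tracking ans):
c = 4  # -> c = 4
ans = c ** 2  # -> ans = 16

Answer: 16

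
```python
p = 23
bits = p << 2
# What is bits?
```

Trace (tracking bits):
p = 23  # -> p = 23
bits = p << 2  # -> bits = 92

Answer: 92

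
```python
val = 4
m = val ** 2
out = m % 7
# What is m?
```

Trace (tracking m):
val = 4  # -> val = 4
m = val ** 2  # -> m = 16
out = m % 7  # -> out = 2

Answer: 16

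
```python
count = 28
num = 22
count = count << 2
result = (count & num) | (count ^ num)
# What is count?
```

Answer: 112

Derivation:
Trace (tracking count):
count = 28  # -> count = 28
num = 22  # -> num = 22
count = count << 2  # -> count = 112
result = count & num | count ^ num  # -> result = 118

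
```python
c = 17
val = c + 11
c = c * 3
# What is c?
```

Trace (tracking c):
c = 17  # -> c = 17
val = c + 11  # -> val = 28
c = c * 3  # -> c = 51

Answer: 51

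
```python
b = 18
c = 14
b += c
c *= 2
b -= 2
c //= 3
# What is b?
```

Trace (tracking b):
b = 18  # -> b = 18
c = 14  # -> c = 14
b += c  # -> b = 32
c *= 2  # -> c = 28
b -= 2  # -> b = 30
c //= 3  # -> c = 9

Answer: 30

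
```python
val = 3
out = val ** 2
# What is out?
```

Trace (tracking out):
val = 3  # -> val = 3
out = val ** 2  # -> out = 9

Answer: 9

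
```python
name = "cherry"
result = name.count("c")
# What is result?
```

Trace (tracking result):
name = 'cherry'  # -> name = 'cherry'
result = name.count('c')  # -> result = 1

Answer: 1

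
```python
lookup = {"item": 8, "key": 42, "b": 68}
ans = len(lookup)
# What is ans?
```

Answer: 3

Derivation:
Trace (tracking ans):
lookup = {'item': 8, 'key': 42, 'b': 68}  # -> lookup = {'item': 8, 'key': 42, 'b': 68}
ans = len(lookup)  # -> ans = 3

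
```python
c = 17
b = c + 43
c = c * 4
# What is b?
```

Answer: 60

Derivation:
Trace (tracking b):
c = 17  # -> c = 17
b = c + 43  # -> b = 60
c = c * 4  # -> c = 68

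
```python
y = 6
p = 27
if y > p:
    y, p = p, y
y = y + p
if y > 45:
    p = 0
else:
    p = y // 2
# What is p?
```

Trace (tracking p):
y = 6  # -> y = 6
p = 27  # -> p = 27
if y > p:  # condition is False
y = y + p  # -> y = 33
if y > 45:  # condition is False
else:
    p = y // 2  # -> p = 16

Answer: 16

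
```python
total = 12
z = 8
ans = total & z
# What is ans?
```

Trace (tracking ans):
total = 12  # -> total = 12
z = 8  # -> z = 8
ans = total & z  # -> ans = 8

Answer: 8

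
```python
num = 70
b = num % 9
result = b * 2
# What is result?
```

Trace (tracking result):
num = 70  # -> num = 70
b = num % 9  # -> b = 7
result = b * 2  # -> result = 14

Answer: 14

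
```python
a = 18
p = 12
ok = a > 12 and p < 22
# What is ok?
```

Trace (tracking ok):
a = 18  # -> a = 18
p = 12  # -> p = 12
ok = a > 12 and p < 22  # -> ok = True

Answer: True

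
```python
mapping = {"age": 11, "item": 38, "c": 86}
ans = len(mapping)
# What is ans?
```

Answer: 3

Derivation:
Trace (tracking ans):
mapping = {'age': 11, 'item': 38, 'c': 86}  # -> mapping = {'age': 11, 'item': 38, 'c': 86}
ans = len(mapping)  # -> ans = 3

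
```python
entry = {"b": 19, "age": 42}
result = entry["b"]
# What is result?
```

Answer: 19

Derivation:
Trace (tracking result):
entry = {'b': 19, 'age': 42}  # -> entry = {'b': 19, 'age': 42}
result = entry['b']  # -> result = 19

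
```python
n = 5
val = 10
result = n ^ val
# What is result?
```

Answer: 15

Derivation:
Trace (tracking result):
n = 5  # -> n = 5
val = 10  # -> val = 10
result = n ^ val  # -> result = 15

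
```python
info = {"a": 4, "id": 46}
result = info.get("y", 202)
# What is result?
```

Trace (tracking result):
info = {'a': 4, 'id': 46}  # -> info = {'a': 4, 'id': 46}
result = info.get('y', 202)  # -> result = 202

Answer: 202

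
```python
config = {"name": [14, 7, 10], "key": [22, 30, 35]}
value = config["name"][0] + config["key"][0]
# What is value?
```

Trace (tracking value):
config = {'name': [14, 7, 10], 'key': [22, 30, 35]}  # -> config = {'name': [14, 7, 10], 'key': [22, 30, 35]}
value = config['name'][0] + config['key'][0]  # -> value = 36

Answer: 36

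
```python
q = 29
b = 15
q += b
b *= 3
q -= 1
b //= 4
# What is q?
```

Answer: 43

Derivation:
Trace (tracking q):
q = 29  # -> q = 29
b = 15  # -> b = 15
q += b  # -> q = 44
b *= 3  # -> b = 45
q -= 1  # -> q = 43
b //= 4  # -> b = 11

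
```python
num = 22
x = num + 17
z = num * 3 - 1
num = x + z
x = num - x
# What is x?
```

Answer: 65

Derivation:
Trace (tracking x):
num = 22  # -> num = 22
x = num + 17  # -> x = 39
z = num * 3 - 1  # -> z = 65
num = x + z  # -> num = 104
x = num - x  # -> x = 65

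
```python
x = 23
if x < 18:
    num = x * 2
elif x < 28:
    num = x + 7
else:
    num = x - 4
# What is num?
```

Answer: 30

Derivation:
Trace (tracking num):
x = 23  # -> x = 23
if x < 18:  # condition is False
elif x < 28:  # condition is True
    num = x + 7  # -> num = 30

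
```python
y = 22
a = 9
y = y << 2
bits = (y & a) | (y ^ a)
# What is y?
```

Trace (tracking y):
y = 22  # -> y = 22
a = 9  # -> a = 9
y = y << 2  # -> y = 88
bits = y & a | y ^ a  # -> bits = 89

Answer: 88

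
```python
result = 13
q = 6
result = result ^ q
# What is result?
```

Answer: 11

Derivation:
Trace (tracking result):
result = 13  # -> result = 13
q = 6  # -> q = 6
result = result ^ q  # -> result = 11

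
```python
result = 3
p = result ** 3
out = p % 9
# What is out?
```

Answer: 0

Derivation:
Trace (tracking out):
result = 3  # -> result = 3
p = result ** 3  # -> p = 27
out = p % 9  # -> out = 0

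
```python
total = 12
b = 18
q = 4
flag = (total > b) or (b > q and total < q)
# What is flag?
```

Trace (tracking flag):
total = 12  # -> total = 12
b = 18  # -> b = 18
q = 4  # -> q = 4
flag = total > b or (b > q and total < q)  # -> flag = False

Answer: False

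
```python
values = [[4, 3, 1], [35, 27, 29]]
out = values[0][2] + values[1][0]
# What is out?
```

Trace (tracking out):
values = [[4, 3, 1], [35, 27, 29]]  # -> values = [[4, 3, 1], [35, 27, 29]]
out = values[0][2] + values[1][0]  # -> out = 36

Answer: 36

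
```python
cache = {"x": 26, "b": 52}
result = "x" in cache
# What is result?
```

Trace (tracking result):
cache = {'x': 26, 'b': 52}  # -> cache = {'x': 26, 'b': 52}
result = 'x' in cache  # -> result = True

Answer: True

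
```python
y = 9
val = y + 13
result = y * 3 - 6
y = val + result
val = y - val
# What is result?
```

Answer: 21

Derivation:
Trace (tracking result):
y = 9  # -> y = 9
val = y + 13  # -> val = 22
result = y * 3 - 6  # -> result = 21
y = val + result  # -> y = 43
val = y - val  # -> val = 21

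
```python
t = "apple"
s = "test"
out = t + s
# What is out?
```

Trace (tracking out):
t = 'apple'  # -> t = 'apple'
s = 'test'  # -> s = 'test'
out = t + s  # -> out = 'appletest'

Answer: 'appletest'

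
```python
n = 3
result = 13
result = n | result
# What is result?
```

Answer: 15

Derivation:
Trace (tracking result):
n = 3  # -> n = 3
result = 13  # -> result = 13
result = n | result  # -> result = 15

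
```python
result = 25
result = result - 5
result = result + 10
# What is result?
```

Trace (tracking result):
result = 25  # -> result = 25
result = result - 5  # -> result = 20
result = result + 10  # -> result = 30

Answer: 30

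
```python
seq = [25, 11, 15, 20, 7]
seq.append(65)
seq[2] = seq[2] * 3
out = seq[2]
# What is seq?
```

Trace (tracking seq):
seq = [25, 11, 15, 20, 7]  # -> seq = [25, 11, 15, 20, 7]
seq.append(65)  # -> seq = [25, 11, 15, 20, 7, 65]
seq[2] = seq[2] * 3  # -> seq = [25, 11, 45, 20, 7, 65]
out = seq[2]  # -> out = 45

Answer: [25, 11, 45, 20, 7, 65]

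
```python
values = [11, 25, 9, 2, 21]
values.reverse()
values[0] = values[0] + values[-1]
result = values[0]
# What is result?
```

Answer: 32

Derivation:
Trace (tracking result):
values = [11, 25, 9, 2, 21]  # -> values = [11, 25, 9, 2, 21]
values.reverse()  # -> values = [21, 2, 9, 25, 11]
values[0] = values[0] + values[-1]  # -> values = [32, 2, 9, 25, 11]
result = values[0]  # -> result = 32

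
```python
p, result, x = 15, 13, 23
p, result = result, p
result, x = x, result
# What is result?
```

Answer: 23

Derivation:
Trace (tracking result):
p, result, x = (15, 13, 23)  # -> p = 15, result = 13, x = 23
p, result = (result, p)  # -> p = 13, result = 15
result, x = (x, result)  # -> result = 23, x = 15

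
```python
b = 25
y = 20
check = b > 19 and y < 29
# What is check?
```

Answer: True

Derivation:
Trace (tracking check):
b = 25  # -> b = 25
y = 20  # -> y = 20
check = b > 19 and y < 29  # -> check = True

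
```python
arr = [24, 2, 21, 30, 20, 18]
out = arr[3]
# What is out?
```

Answer: 30

Derivation:
Trace (tracking out):
arr = [24, 2, 21, 30, 20, 18]  # -> arr = [24, 2, 21, 30, 20, 18]
out = arr[3]  # -> out = 30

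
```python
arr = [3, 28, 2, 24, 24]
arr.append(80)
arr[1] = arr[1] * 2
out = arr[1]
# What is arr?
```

Trace (tracking arr):
arr = [3, 28, 2, 24, 24]  # -> arr = [3, 28, 2, 24, 24]
arr.append(80)  # -> arr = [3, 28, 2, 24, 24, 80]
arr[1] = arr[1] * 2  # -> arr = [3, 56, 2, 24, 24, 80]
out = arr[1]  # -> out = 56

Answer: [3, 56, 2, 24, 24, 80]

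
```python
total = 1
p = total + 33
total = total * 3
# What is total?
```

Answer: 3

Derivation:
Trace (tracking total):
total = 1  # -> total = 1
p = total + 33  # -> p = 34
total = total * 3  # -> total = 3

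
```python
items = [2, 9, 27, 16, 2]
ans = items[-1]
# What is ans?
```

Answer: 2

Derivation:
Trace (tracking ans):
items = [2, 9, 27, 16, 2]  # -> items = [2, 9, 27, 16, 2]
ans = items[-1]  # -> ans = 2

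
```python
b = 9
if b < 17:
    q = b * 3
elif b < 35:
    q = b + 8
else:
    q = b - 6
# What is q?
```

Trace (tracking q):
b = 9  # -> b = 9
if b < 17:  # condition is True
    q = b * 3  # -> q = 27

Answer: 27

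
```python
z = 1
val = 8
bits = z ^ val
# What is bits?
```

Trace (tracking bits):
z = 1  # -> z = 1
val = 8  # -> val = 8
bits = z ^ val  # -> bits = 9

Answer: 9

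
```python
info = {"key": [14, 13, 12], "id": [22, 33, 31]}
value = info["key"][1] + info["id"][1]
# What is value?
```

Trace (tracking value):
info = {'key': [14, 13, 12], 'id': [22, 33, 31]}  # -> info = {'key': [14, 13, 12], 'id': [22, 33, 31]}
value = info['key'][1] + info['id'][1]  # -> value = 46

Answer: 46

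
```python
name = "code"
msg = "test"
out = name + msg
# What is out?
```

Trace (tracking out):
name = 'code'  # -> name = 'code'
msg = 'test'  # -> msg = 'test'
out = name + msg  # -> out = 'codetest'

Answer: 'codetest'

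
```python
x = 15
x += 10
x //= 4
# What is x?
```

Answer: 6

Derivation:
Trace (tracking x):
x = 15  # -> x = 15
x += 10  # -> x = 25
x //= 4  # -> x = 6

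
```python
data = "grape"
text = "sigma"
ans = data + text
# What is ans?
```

Trace (tracking ans):
data = 'grape'  # -> data = 'grape'
text = 'sigma'  # -> text = 'sigma'
ans = data + text  # -> ans = 'grapesigma'

Answer: 'grapesigma'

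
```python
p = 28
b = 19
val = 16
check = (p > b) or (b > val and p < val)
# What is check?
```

Answer: True

Derivation:
Trace (tracking check):
p = 28  # -> p = 28
b = 19  # -> b = 19
val = 16  # -> val = 16
check = p > b or (b > val and p < val)  # -> check = True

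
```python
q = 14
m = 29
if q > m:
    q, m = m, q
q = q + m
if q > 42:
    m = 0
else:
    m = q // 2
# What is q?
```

Answer: 43

Derivation:
Trace (tracking q):
q = 14  # -> q = 14
m = 29  # -> m = 29
if q > m:  # condition is False
q = q + m  # -> q = 43
if q > 42:  # condition is True
    m = 0  # -> m = 0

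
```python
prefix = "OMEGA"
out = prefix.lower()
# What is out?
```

Trace (tracking out):
prefix = 'OMEGA'  # -> prefix = 'OMEGA'
out = prefix.lower()  # -> out = 'omega'

Answer: 'omega'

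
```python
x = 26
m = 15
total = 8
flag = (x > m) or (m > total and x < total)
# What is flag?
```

Answer: True

Derivation:
Trace (tracking flag):
x = 26  # -> x = 26
m = 15  # -> m = 15
total = 8  # -> total = 8
flag = x > m or (m > total and x < total)  # -> flag = True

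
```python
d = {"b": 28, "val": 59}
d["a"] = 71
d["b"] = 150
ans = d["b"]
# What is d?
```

Answer: {'b': 150, 'val': 59, 'a': 71}

Derivation:
Trace (tracking d):
d = {'b': 28, 'val': 59}  # -> d = {'b': 28, 'val': 59}
d['a'] = 71  # -> d = {'b': 28, 'val': 59, 'a': 71}
d['b'] = 150  # -> d = {'b': 150, 'val': 59, 'a': 71}
ans = d['b']  # -> ans = 150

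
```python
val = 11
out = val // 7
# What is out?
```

Trace (tracking out):
val = 11  # -> val = 11
out = val // 7  # -> out = 1

Answer: 1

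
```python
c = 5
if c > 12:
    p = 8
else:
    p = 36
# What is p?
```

Answer: 36

Derivation:
Trace (tracking p):
c = 5  # -> c = 5
if c > 12:  # condition is False
else:
    p = 36  # -> p = 36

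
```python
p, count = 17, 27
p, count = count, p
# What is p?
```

Answer: 27

Derivation:
Trace (tracking p):
p, count = (17, 27)  # -> p = 17, count = 27
p, count = (count, p)  # -> p = 27, count = 17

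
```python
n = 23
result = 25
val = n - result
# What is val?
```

Answer: -2

Derivation:
Trace (tracking val):
n = 23  # -> n = 23
result = 25  # -> result = 25
val = n - result  # -> val = -2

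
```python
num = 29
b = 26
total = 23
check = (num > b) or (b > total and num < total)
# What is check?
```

Answer: True

Derivation:
Trace (tracking check):
num = 29  # -> num = 29
b = 26  # -> b = 26
total = 23  # -> total = 23
check = num > b or (b > total and num < total)  # -> check = True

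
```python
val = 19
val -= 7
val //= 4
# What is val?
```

Trace (tracking val):
val = 19  # -> val = 19
val -= 7  # -> val = 12
val //= 4  # -> val = 3

Answer: 3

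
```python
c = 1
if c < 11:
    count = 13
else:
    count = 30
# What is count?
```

Trace (tracking count):
c = 1  # -> c = 1
if c < 11:  # condition is True
    count = 13  # -> count = 13

Answer: 13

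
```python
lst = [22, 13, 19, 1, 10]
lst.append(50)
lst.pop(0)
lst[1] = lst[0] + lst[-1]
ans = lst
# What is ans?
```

Answer: [13, 63, 1, 10, 50]

Derivation:
Trace (tracking ans):
lst = [22, 13, 19, 1, 10]  # -> lst = [22, 13, 19, 1, 10]
lst.append(50)  # -> lst = [22, 13, 19, 1, 10, 50]
lst.pop(0)  # -> lst = [13, 19, 1, 10, 50]
lst[1] = lst[0] + lst[-1]  # -> lst = [13, 63, 1, 10, 50]
ans = lst  # -> ans = [13, 63, 1, 10, 50]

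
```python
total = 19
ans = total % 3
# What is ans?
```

Trace (tracking ans):
total = 19  # -> total = 19
ans = total % 3  # -> ans = 1

Answer: 1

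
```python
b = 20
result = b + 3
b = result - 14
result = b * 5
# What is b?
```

Trace (tracking b):
b = 20  # -> b = 20
result = b + 3  # -> result = 23
b = result - 14  # -> b = 9
result = b * 5  # -> result = 45

Answer: 9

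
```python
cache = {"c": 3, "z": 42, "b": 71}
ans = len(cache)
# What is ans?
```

Trace (tracking ans):
cache = {'c': 3, 'z': 42, 'b': 71}  # -> cache = {'c': 3, 'z': 42, 'b': 71}
ans = len(cache)  # -> ans = 3

Answer: 3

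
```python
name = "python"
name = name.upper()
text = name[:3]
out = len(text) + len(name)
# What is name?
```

Answer: 'PYTHON'

Derivation:
Trace (tracking name):
name = 'python'  # -> name = 'python'
name = name.upper()  # -> name = 'PYTHON'
text = name[:3]  # -> text = 'PYT'
out = len(text) + len(name)  # -> out = 9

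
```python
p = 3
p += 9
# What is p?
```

Trace (tracking p):
p = 3  # -> p = 3
p += 9  # -> p = 12

Answer: 12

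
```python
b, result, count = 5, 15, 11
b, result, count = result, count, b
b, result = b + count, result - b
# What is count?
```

Trace (tracking count):
b, result, count = (5, 15, 11)  # -> b = 5, result = 15, count = 11
b, result, count = (result, count, b)  # -> b = 15, result = 11, count = 5
b, result = (b + count, result - b)  # -> b = 20, result = -4

Answer: 5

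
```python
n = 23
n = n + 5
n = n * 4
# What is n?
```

Answer: 112

Derivation:
Trace (tracking n):
n = 23  # -> n = 23
n = n + 5  # -> n = 28
n = n * 4  # -> n = 112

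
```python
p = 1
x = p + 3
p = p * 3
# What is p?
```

Trace (tracking p):
p = 1  # -> p = 1
x = p + 3  # -> x = 4
p = p * 3  # -> p = 3

Answer: 3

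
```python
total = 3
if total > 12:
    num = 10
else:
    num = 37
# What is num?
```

Trace (tracking num):
total = 3  # -> total = 3
if total > 12:  # condition is False
else:
    num = 37  # -> num = 37

Answer: 37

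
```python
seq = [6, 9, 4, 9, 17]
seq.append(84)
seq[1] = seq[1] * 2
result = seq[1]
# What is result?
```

Trace (tracking result):
seq = [6, 9, 4, 9, 17]  # -> seq = [6, 9, 4, 9, 17]
seq.append(84)  # -> seq = [6, 9, 4, 9, 17, 84]
seq[1] = seq[1] * 2  # -> seq = [6, 18, 4, 9, 17, 84]
result = seq[1]  # -> result = 18

Answer: 18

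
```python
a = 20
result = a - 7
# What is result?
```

Trace (tracking result):
a = 20  # -> a = 20
result = a - 7  # -> result = 13

Answer: 13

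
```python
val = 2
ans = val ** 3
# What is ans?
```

Trace (tracking ans):
val = 2  # -> val = 2
ans = val ** 3  # -> ans = 8

Answer: 8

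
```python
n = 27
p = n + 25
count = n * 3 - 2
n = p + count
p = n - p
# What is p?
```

Answer: 79

Derivation:
Trace (tracking p):
n = 27  # -> n = 27
p = n + 25  # -> p = 52
count = n * 3 - 2  # -> count = 79
n = p + count  # -> n = 131
p = n - p  # -> p = 79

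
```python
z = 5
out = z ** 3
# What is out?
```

Trace (tracking out):
z = 5  # -> z = 5
out = z ** 3  # -> out = 125

Answer: 125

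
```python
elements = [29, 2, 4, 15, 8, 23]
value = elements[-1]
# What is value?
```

Trace (tracking value):
elements = [29, 2, 4, 15, 8, 23]  # -> elements = [29, 2, 4, 15, 8, 23]
value = elements[-1]  # -> value = 23

Answer: 23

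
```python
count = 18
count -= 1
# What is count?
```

Trace (tracking count):
count = 18  # -> count = 18
count -= 1  # -> count = 17

Answer: 17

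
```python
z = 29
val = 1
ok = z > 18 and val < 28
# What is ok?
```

Trace (tracking ok):
z = 29  # -> z = 29
val = 1  # -> val = 1
ok = z > 18 and val < 28  # -> ok = True

Answer: True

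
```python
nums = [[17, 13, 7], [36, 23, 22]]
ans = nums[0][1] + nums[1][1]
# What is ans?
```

Trace (tracking ans):
nums = [[17, 13, 7], [36, 23, 22]]  # -> nums = [[17, 13, 7], [36, 23, 22]]
ans = nums[0][1] + nums[1][1]  # -> ans = 36

Answer: 36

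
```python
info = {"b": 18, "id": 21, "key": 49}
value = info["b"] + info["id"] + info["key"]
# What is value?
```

Trace (tracking value):
info = {'b': 18, 'id': 21, 'key': 49}  # -> info = {'b': 18, 'id': 21, 'key': 49}
value = info['b'] + info['id'] + info['key']  # -> value = 88

Answer: 88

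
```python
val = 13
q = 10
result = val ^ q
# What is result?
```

Trace (tracking result):
val = 13  # -> val = 13
q = 10  # -> q = 10
result = val ^ q  # -> result = 7

Answer: 7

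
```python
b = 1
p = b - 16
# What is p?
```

Answer: -15

Derivation:
Trace (tracking p):
b = 1  # -> b = 1
p = b - 16  # -> p = -15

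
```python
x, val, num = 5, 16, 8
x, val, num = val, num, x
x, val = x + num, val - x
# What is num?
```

Answer: 5

Derivation:
Trace (tracking num):
x, val, num = (5, 16, 8)  # -> x = 5, val = 16, num = 8
x, val, num = (val, num, x)  # -> x = 16, val = 8, num = 5
x, val = (x + num, val - x)  # -> x = 21, val = -8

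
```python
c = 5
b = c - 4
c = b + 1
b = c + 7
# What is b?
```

Answer: 9

Derivation:
Trace (tracking b):
c = 5  # -> c = 5
b = c - 4  # -> b = 1
c = b + 1  # -> c = 2
b = c + 7  # -> b = 9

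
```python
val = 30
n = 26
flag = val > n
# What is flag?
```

Answer: True

Derivation:
Trace (tracking flag):
val = 30  # -> val = 30
n = 26  # -> n = 26
flag = val > n  # -> flag = True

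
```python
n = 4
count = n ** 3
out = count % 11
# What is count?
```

Trace (tracking count):
n = 4  # -> n = 4
count = n ** 3  # -> count = 64
out = count % 11  # -> out = 9

Answer: 64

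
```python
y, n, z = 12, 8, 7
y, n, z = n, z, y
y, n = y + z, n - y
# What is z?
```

Trace (tracking z):
y, n, z = (12, 8, 7)  # -> y = 12, n = 8, z = 7
y, n, z = (n, z, y)  # -> y = 8, n = 7, z = 12
y, n = (y + z, n - y)  # -> y = 20, n = -1

Answer: 12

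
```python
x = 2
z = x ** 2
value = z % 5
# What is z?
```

Answer: 4

Derivation:
Trace (tracking z):
x = 2  # -> x = 2
z = x ** 2  # -> z = 4
value = z % 5  # -> value = 4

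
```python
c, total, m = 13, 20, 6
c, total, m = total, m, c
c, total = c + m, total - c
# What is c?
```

Answer: 33

Derivation:
Trace (tracking c):
c, total, m = (13, 20, 6)  # -> c = 13, total = 20, m = 6
c, total, m = (total, m, c)  # -> c = 20, total = 6, m = 13
c, total = (c + m, total - c)  # -> c = 33, total = -14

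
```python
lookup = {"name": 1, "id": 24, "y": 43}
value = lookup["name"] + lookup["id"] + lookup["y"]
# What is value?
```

Trace (tracking value):
lookup = {'name': 1, 'id': 24, 'y': 43}  # -> lookup = {'name': 1, 'id': 24, 'y': 43}
value = lookup['name'] + lookup['id'] + lookup['y']  # -> value = 68

Answer: 68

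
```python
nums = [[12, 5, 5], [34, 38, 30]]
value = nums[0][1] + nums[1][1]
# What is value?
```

Answer: 43

Derivation:
Trace (tracking value):
nums = [[12, 5, 5], [34, 38, 30]]  # -> nums = [[12, 5, 5], [34, 38, 30]]
value = nums[0][1] + nums[1][1]  # -> value = 43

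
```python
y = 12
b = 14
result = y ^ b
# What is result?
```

Trace (tracking result):
y = 12  # -> y = 12
b = 14  # -> b = 14
result = y ^ b  # -> result = 2

Answer: 2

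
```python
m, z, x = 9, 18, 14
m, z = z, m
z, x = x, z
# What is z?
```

Answer: 14

Derivation:
Trace (tracking z):
m, z, x = (9, 18, 14)  # -> m = 9, z = 18, x = 14
m, z = (z, m)  # -> m = 18, z = 9
z, x = (x, z)  # -> z = 14, x = 9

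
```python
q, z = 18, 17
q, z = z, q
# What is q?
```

Answer: 17

Derivation:
Trace (tracking q):
q, z = (18, 17)  # -> q = 18, z = 17
q, z = (z, q)  # -> q = 17, z = 18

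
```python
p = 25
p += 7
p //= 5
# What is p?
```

Trace (tracking p):
p = 25  # -> p = 25
p += 7  # -> p = 32
p //= 5  # -> p = 6

Answer: 6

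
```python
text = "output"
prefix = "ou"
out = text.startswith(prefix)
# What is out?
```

Answer: True

Derivation:
Trace (tracking out):
text = 'output'  # -> text = 'output'
prefix = 'ou'  # -> prefix = 'ou'
out = text.startswith(prefix)  # -> out = True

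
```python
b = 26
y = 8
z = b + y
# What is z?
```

Answer: 34

Derivation:
Trace (tracking z):
b = 26  # -> b = 26
y = 8  # -> y = 8
z = b + y  # -> z = 34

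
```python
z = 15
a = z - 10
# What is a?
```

Answer: 5

Derivation:
Trace (tracking a):
z = 15  # -> z = 15
a = z - 10  # -> a = 5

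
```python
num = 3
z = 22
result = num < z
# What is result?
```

Trace (tracking result):
num = 3  # -> num = 3
z = 22  # -> z = 22
result = num < z  # -> result = True

Answer: True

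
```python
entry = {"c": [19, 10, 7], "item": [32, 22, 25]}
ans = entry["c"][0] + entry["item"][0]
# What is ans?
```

Trace (tracking ans):
entry = {'c': [19, 10, 7], 'item': [32, 22, 25]}  # -> entry = {'c': [19, 10, 7], 'item': [32, 22, 25]}
ans = entry['c'][0] + entry['item'][0]  # -> ans = 51

Answer: 51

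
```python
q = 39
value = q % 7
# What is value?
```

Trace (tracking value):
q = 39  # -> q = 39
value = q % 7  # -> value = 4

Answer: 4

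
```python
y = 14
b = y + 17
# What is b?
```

Trace (tracking b):
y = 14  # -> y = 14
b = y + 17  # -> b = 31

Answer: 31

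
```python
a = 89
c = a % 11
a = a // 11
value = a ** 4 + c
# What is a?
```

Trace (tracking a):
a = 89  # -> a = 89
c = a % 11  # -> c = 1
a = a // 11  # -> a = 8
value = a ** 4 + c  # -> value = 4097

Answer: 8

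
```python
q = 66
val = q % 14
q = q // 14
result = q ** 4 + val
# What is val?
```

Trace (tracking val):
q = 66  # -> q = 66
val = q % 14  # -> val = 10
q = q // 14  # -> q = 4
result = q ** 4 + val  # -> result = 266

Answer: 10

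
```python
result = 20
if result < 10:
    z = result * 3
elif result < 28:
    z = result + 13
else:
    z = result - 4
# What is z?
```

Answer: 33

Derivation:
Trace (tracking z):
result = 20  # -> result = 20
if result < 10:  # condition is False
elif result < 28:  # condition is True
    z = result + 13  # -> z = 33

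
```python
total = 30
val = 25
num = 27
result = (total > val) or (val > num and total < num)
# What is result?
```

Answer: True

Derivation:
Trace (tracking result):
total = 30  # -> total = 30
val = 25  # -> val = 25
num = 27  # -> num = 27
result = total > val or (val > num and total < num)  # -> result = True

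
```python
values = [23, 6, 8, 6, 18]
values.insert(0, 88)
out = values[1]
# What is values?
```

Answer: [88, 23, 6, 8, 6, 18]

Derivation:
Trace (tracking values):
values = [23, 6, 8, 6, 18]  # -> values = [23, 6, 8, 6, 18]
values.insert(0, 88)  # -> values = [88, 23, 6, 8, 6, 18]
out = values[1]  # -> out = 23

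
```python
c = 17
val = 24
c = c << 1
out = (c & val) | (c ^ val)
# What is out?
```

Answer: 58

Derivation:
Trace (tracking out):
c = 17  # -> c = 17
val = 24  # -> val = 24
c = c << 1  # -> c = 34
out = c & val | c ^ val  # -> out = 58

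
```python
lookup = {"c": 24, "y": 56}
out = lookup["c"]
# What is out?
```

Trace (tracking out):
lookup = {'c': 24, 'y': 56}  # -> lookup = {'c': 24, 'y': 56}
out = lookup['c']  # -> out = 24

Answer: 24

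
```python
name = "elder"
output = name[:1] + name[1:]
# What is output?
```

Trace (tracking output):
name = 'elder'  # -> name = 'elder'
output = name[:1] + name[1:]  # -> output = 'elder'

Answer: 'elder'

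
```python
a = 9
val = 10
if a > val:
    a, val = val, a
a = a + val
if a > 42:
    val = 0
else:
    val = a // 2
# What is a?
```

Trace (tracking a):
a = 9  # -> a = 9
val = 10  # -> val = 10
if a > val:  # condition is False
a = a + val  # -> a = 19
if a > 42:  # condition is False
else:
    val = a // 2  # -> val = 9

Answer: 19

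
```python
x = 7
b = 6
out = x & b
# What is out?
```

Trace (tracking out):
x = 7  # -> x = 7
b = 6  # -> b = 6
out = x & b  # -> out = 6

Answer: 6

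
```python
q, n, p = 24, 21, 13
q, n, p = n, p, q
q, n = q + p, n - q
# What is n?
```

Answer: -8

Derivation:
Trace (tracking n):
q, n, p = (24, 21, 13)  # -> q = 24, n = 21, p = 13
q, n, p = (n, p, q)  # -> q = 21, n = 13, p = 24
q, n = (q + p, n - q)  # -> q = 45, n = -8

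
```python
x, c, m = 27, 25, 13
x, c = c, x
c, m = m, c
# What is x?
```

Trace (tracking x):
x, c, m = (27, 25, 13)  # -> x = 27, c = 25, m = 13
x, c = (c, x)  # -> x = 25, c = 27
c, m = (m, c)  # -> c = 13, m = 27

Answer: 25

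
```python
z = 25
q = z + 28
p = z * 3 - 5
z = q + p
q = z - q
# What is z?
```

Trace (tracking z):
z = 25  # -> z = 25
q = z + 28  # -> q = 53
p = z * 3 - 5  # -> p = 70
z = q + p  # -> z = 123
q = z - q  # -> q = 70

Answer: 123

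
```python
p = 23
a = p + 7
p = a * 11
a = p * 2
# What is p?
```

Trace (tracking p):
p = 23  # -> p = 23
a = p + 7  # -> a = 30
p = a * 11  # -> p = 330
a = p * 2  # -> a = 660

Answer: 330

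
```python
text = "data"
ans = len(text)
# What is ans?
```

Answer: 4

Derivation:
Trace (tracking ans):
text = 'data'  # -> text = 'data'
ans = len(text)  # -> ans = 4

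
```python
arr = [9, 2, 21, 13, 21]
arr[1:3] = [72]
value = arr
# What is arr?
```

Trace (tracking arr):
arr = [9, 2, 21, 13, 21]  # -> arr = [9, 2, 21, 13, 21]
arr[1:3] = [72]  # -> arr = [9, 72, 13, 21]
value = arr  # -> value = [9, 72, 13, 21]

Answer: [9, 72, 13, 21]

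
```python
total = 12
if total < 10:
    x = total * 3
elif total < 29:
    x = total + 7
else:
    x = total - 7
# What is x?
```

Answer: 19

Derivation:
Trace (tracking x):
total = 12  # -> total = 12
if total < 10:  # condition is False
elif total < 29:  # condition is True
    x = total + 7  # -> x = 19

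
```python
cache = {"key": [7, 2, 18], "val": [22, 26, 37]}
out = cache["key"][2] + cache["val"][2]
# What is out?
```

Trace (tracking out):
cache = {'key': [7, 2, 18], 'val': [22, 26, 37]}  # -> cache = {'key': [7, 2, 18], 'val': [22, 26, 37]}
out = cache['key'][2] + cache['val'][2]  # -> out = 55

Answer: 55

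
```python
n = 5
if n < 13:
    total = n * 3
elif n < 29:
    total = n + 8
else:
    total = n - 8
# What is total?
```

Answer: 15

Derivation:
Trace (tracking total):
n = 5  # -> n = 5
if n < 13:  # condition is True
    total = n * 3  # -> total = 15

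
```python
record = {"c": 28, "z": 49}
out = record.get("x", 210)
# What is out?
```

Trace (tracking out):
record = {'c': 28, 'z': 49}  # -> record = {'c': 28, 'z': 49}
out = record.get('x', 210)  # -> out = 210

Answer: 210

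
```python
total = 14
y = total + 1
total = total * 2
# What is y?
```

Answer: 15

Derivation:
Trace (tracking y):
total = 14  # -> total = 14
y = total + 1  # -> y = 15
total = total * 2  # -> total = 28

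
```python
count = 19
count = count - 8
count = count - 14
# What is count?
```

Answer: -3

Derivation:
Trace (tracking count):
count = 19  # -> count = 19
count = count - 8  # -> count = 11
count = count - 14  # -> count = -3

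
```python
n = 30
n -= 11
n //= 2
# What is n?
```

Trace (tracking n):
n = 30  # -> n = 30
n -= 11  # -> n = 19
n //= 2  # -> n = 9

Answer: 9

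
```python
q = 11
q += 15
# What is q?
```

Answer: 26

Derivation:
Trace (tracking q):
q = 11  # -> q = 11
q += 15  # -> q = 26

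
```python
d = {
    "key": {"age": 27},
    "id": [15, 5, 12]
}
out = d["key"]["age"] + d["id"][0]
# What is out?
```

Answer: 42

Derivation:
Trace (tracking out):
d = {'key': {'age': 27}, 'id': [15, 5, 12]}  # -> d = {'key': {'age': 27}, 'id': [15, 5, 12]}
out = d['key']['age'] + d['id'][0]  # -> out = 42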